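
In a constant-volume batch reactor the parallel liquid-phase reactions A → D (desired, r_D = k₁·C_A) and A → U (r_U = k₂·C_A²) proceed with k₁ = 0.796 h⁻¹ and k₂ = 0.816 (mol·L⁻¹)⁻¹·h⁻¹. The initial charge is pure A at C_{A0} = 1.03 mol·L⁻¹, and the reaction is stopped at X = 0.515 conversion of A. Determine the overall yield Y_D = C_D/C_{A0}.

0.291

C_A = C_{A0}(1−X) = 0.4995 mol·L⁻¹.
Along a PFR/batch, dC_D/dC_A = −r_D/(r_D+r_U) = −k₁/(k₁+k₂·C_A).
Integrating from C_{A0} to C_A: C_D = (0.796/0.816)·ln[(0.796+0.816·1.03)/(0.796+0.816·0.500)] = 0.9755·ln(1.636/1.204) = 0.2997 mol·L⁻¹.
Y_D = C_D/C_{A0} = 0.2997/1.03 = 0.291.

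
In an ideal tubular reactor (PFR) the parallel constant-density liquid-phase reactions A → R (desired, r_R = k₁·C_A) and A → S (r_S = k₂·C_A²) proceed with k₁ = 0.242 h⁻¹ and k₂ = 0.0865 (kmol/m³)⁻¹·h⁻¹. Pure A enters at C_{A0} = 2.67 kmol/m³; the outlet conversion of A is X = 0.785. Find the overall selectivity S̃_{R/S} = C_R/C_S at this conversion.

1.82

C_A = C_{A0}(1−X) = 0.5740 kmol/m³.
Along a PFR/batch, dC_R/dC_A = −r_R/(r_R+r_S) = −k₁/(k₁+k₂·C_A).
Integrating from C_{A0} to C_A: C_R = (0.242/0.0865)·ln[(0.242+0.0865·2.67)/(0.242+0.0865·0.574)] = 2.798·ln(0.4730/0.2917) = 1.352 kmol/m³.
C_S = (C_{A0}−C_A)−C_R = 0.7435 kmol/m³; S̃_{R/S} = 1.352/0.7435 = 1.82.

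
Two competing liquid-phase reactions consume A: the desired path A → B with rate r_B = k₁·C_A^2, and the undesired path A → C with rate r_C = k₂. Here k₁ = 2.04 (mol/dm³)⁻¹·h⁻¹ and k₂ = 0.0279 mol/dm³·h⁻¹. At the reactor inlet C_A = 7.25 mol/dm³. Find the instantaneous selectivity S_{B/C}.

3843

S_{B/C} = r_B/r_C = (k₁·C_A^2)/(k₂) = (k₁/k₂)·C_A^2.
= (2.04×7.250^2) / (0.0279) = 107.2/0.02790 = 3843.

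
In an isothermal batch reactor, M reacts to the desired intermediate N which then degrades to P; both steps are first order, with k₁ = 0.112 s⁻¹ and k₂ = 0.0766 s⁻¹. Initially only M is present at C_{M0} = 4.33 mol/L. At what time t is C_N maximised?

For first-order series the maximum of C_N occurs at t_opt = ln(k₂/k₁)/(k₂−k₁).
= ln(0.0766/0.112)/(0.0766−0.112) = ln(0.6839)/-0.03540 = -0.3799/-0.03540 = 10.7 s.

10.7 s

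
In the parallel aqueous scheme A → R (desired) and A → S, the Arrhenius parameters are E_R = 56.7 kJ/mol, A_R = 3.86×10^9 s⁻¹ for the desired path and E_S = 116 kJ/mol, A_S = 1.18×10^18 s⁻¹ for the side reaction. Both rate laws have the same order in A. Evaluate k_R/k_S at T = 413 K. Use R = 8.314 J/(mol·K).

With equal orders, S_{R/S} = k_R/k_S = (A_R/A_S)·exp[(E_S−E_R)/(RT)].
(E_S−E_R)/(RT) = (116−56.7)×10³/(8.314×413) = 59300/3434 = 17.27.
k_R/k_S = (3.86×10^9/1.18×10^18)·exp(17.27) = 3.271×10^-9 × 3.165×10^7 = 0.104.

0.104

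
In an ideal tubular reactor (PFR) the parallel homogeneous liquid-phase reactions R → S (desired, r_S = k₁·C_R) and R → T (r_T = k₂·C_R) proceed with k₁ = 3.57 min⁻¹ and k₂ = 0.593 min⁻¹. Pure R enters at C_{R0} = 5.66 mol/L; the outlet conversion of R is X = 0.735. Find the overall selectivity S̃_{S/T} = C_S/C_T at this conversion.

6.02

C_R = C_{R0}(1−X) = 1.500 mol/L.
Both paths are first order in R, so the instantaneous fraction to S is constant: dC_S/d(−C_R) = k₁/(k₁+k₂) = 0.8576.
C_S = 0.8576·(C_{R0}−C_R) = 0.8576×4.160 = 3.57 mol/L.
C_T = (C_{R0}−C_R)−C_S = 0.5926 mol/L; S̃_{S/T} = 3.568/0.5926 = 6.02.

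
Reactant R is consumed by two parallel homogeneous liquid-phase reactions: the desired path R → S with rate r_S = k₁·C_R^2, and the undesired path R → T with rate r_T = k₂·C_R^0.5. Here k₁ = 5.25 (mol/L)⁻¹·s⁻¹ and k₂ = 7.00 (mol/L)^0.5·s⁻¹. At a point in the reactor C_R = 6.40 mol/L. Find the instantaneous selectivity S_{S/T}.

S_{S/T} = r_S/r_T = (k₁·C_R^2)/(k₂·C_R^0.5) = (k₁/k₂)·C_R^1.5.
= (5.25×6.400^2) / (7.00×6.400^0.5) = 215.0/17.71 = 12.1.
Since the desired path is higher order in R, keeping C_R high (PFR or concentrated feed) favours S.

12.1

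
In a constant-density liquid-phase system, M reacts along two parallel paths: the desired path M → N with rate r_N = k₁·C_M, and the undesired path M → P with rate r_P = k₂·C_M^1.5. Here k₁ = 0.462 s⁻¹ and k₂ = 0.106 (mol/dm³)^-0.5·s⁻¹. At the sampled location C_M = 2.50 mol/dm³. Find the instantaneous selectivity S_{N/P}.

2.76

S_{N/P} = r_N/r_P = (k₁·C_M)/(k₂·C_M^1.5) = (k₁/k₂)·C_M^-0.5.
= (0.462×2.500) / (0.106×2.500^1.5) = 1.155/0.4190 = 2.76.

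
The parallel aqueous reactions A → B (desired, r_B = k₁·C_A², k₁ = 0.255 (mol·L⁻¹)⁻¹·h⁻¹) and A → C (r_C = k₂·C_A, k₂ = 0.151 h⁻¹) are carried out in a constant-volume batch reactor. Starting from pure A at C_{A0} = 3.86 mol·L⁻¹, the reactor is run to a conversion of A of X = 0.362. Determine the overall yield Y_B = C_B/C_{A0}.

C_A = C_{A0}(1−X) = 2.463 mol·L⁻¹.
Along a PFR/batch, dC_C/dC_A = −r_C/(r_B+r_C) = −k₂/(k₂+k₁·C_A).
Integrating from C_{A0} to C_A: C_C = (0.151/0.255)·ln[(0.151+0.255·3.86)/(0.151+0.255·2.46)] = 0.5922·ln(1.135/0.7790) = 0.2230 mol·L⁻¹.
Then C_B = (C_{A0}−C_A) − C_C = 1.397 − 0.2230 = 1.174 mol·L⁻¹.
Y_B = C_B/C_{A0} = 1.174/3.86 = 0.304.

0.304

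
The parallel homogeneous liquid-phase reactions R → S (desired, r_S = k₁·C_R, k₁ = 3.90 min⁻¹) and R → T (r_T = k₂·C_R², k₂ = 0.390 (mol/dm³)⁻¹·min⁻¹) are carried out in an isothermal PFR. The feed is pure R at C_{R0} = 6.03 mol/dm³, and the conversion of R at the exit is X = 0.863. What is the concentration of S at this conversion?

C_R = C_{R0}(1−X) = 0.8261 mol/dm³.
Along a PFR/batch, dC_S/dC_R = −r_S/(r_S+r_T) = −k₁/(k₁+k₂·C_R).
Integrating from C_{R0} to C_R: C_S = (3.90/0.390)·ln[(3.90+0.390·6.03)/(3.90+0.390·0.826)] = 10.00·ln(6.252/4.222) = 3.925 mol/dm³.

3.93 mol/dm³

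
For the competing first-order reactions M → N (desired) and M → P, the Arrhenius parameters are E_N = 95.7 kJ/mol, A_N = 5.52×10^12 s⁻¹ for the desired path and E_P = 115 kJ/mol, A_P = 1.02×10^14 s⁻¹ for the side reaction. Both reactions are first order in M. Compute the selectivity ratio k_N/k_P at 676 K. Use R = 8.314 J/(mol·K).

With equal orders, S_{N/P} = k_N/k_P = (A_N/A_P)·exp[(E_P−E_N)/(RT)].
(E_P−E_N)/(RT) = (115−95.7)×10³/(8.314×676) = 19300/5620 = 3.434.
k_N/k_P = (5.52×10^12/1.02×10^14)·exp(3.434) = 0.05412 × 31.00 = 1.68.

1.68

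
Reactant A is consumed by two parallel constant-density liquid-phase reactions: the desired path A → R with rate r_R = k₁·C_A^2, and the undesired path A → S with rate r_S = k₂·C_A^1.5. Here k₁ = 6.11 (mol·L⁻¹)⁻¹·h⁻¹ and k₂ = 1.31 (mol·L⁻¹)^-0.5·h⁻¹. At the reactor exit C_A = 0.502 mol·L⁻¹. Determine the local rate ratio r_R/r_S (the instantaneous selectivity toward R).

S_{R/S} = r_R/r_S = (k₁·C_A^2)/(k₂·C_A^1.5) = (k₁/k₂)·C_A^0.5.
= (6.11×0.5020^2) / (1.31×0.5020^1.5) = 1.540/0.4659 = 3.30.
Since the desired path is higher order in A, keeping C_A high (PFR or concentrated feed) favours R.

3.30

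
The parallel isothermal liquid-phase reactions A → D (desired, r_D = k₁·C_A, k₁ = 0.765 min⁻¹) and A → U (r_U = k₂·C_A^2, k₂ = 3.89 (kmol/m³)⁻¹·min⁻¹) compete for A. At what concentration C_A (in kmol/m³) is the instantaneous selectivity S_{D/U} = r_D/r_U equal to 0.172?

S_{D/U} = (k₁/k₂)·C_A⁻¹ ⇒ C_A = (S·k₂/k₁)^(-1).
= (0.172×3.89/0.765)^(-1) = (0.8746)^(-1) = 1.14 kmol/m³.

1.14 kmol/m³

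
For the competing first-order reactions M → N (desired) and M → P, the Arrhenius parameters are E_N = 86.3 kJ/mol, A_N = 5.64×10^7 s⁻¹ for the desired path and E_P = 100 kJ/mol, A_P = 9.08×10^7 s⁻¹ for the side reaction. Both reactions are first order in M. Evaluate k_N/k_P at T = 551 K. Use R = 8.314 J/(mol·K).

Since both paths have the same order in M, the concentration cancels and S_{N/P} = k_N/k_P = (A_N/A_P)·exp[(E_P−E_N)/(RT)].
(E_P−E_N)/(RT) = (100−86.3)×10³/(8.314×551) = 13700/4581 = 2.991.
k_N/k_P = (5.64×10^7/9.08×10^7)·exp(2.991) = 0.6211 × 19.90 = 12.4.
Since E_N < E_P, lowering the temperature improves selectivity toward N.

12.4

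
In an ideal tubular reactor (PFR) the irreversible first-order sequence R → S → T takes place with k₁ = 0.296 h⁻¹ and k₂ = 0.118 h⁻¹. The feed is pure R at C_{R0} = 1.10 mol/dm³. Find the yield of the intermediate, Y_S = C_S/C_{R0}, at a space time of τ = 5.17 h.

For first-order series with pure R initially, C_S(τ) = k₁C_{R0}/(k₂−k₁)·(e^(−k₁τ) − e^(−k₂τ)).
e^(−k₁τ) = e^(−0.296×5.17) = e^(−1.530) = 0.2165; e^(−k₂τ) = e^(−0.6101) = 0.5433.
C_S = 0.296×1.10/(0.118−0.296) × (0.2165−0.5433) = (-1.829)×(-0.3269) = 0.5979 mol/dm³.
Y_S = C_S/C_{R0} = 0.5979/1.10 = 0.544.

0.544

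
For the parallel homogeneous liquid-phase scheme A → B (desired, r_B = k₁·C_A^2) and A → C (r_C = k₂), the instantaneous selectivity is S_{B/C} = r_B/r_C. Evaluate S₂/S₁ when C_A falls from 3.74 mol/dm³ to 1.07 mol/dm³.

S_{B/C} = (k₁/k₂)·C_A^2, so S₂/S₁ = (C_{A,2}/C_{A,1})^2.
= (1.07/3.74)^2 = (0.2861)^2 = 0.0819.
Selectivity toward B falls as C_A falls — high-concentration operation is favoured.

0.0819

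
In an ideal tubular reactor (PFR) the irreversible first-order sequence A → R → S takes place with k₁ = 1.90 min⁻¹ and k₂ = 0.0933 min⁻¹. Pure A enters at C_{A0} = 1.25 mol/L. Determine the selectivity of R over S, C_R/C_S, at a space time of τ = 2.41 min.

For first-order series with pure A initially, C_R(τ) = k₁C_{A0}/(k₂−k₁)·(e^(−k₁τ) − e^(−k₂τ)).
e^(−k₁τ) = e^(−1.90×2.41) = e^(−4.579) = 0.01027; e^(−k₂τ) = e^(−0.2249) = 0.7986.
C_R = 1.90×1.25/(0.0933−1.90) × (0.01027−0.7986) = (-1.315)×(-0.7884) = 1.036 mol/L.
C_A = C_{A0}e^(−k₁τ) = 0.01283 mol/L, so C_S = C_{A0}−C_A−C_R = 0.2008 mol/L; C_R/C_S = 5.16.

5.16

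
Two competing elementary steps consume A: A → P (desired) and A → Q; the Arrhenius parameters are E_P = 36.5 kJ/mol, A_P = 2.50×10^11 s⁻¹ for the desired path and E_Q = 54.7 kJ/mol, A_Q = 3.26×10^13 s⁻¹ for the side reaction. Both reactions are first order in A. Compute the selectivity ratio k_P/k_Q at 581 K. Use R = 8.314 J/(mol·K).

0.332

Since both paths have the same order in A, the concentration cancels and S_{P/Q} = k_P/k_Q = (A_P/A_Q)·exp[(E_Q−E_P)/(RT)].
(E_Q−E_P)/(RT) = (54.7−36.5)×10³/(8.314×581) = 18200/4830 = 3.768.
k_P/k_Q = (2.50×10^11/3.26×10^13)·exp(3.768) = 0.007669 × 43.28 = 0.332.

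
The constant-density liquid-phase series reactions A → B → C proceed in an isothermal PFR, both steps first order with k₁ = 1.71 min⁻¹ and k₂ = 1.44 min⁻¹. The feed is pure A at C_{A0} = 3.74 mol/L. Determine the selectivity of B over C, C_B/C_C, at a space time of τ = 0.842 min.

1.01

The intermediate concentration in a first-order A→B→C sequence is C_B = k₁C_{A0}(e^(−k₁τ) − e^(−k₂τ))/(k₂−k₁).
e^(−k₁τ) = e^(−1.71×0.842) = e^(−1.440) = 0.2370; e^(−k₂τ) = e^(−1.212) = 0.2975.
C_B = 1.71×3.74/(1.44−1.71) × (0.2370−0.2975) = (-23.69)×(-0.06049) = 1.433 mol/L.
C_A = C_{A0}e^(−k₁τ) = 0.8863 mol/L, so C_C = C_{A0}−C_A−C_B = 1.421 mol/L; C_B/C_C = 1.01.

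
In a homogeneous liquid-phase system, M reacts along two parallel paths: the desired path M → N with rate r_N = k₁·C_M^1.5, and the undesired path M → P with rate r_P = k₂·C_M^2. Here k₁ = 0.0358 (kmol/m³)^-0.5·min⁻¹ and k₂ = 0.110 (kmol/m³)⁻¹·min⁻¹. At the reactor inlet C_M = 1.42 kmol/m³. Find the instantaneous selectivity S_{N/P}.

0.273

S_{N/P} = r_N/r_P = (k₁·C_M^1.5)/(k₂·C_M^2) = (k₁/k₂)·C_M^-0.5.
= (0.0358×1.420^1.5) / (0.110×1.420^2) = 0.06058/0.2218 = 0.273.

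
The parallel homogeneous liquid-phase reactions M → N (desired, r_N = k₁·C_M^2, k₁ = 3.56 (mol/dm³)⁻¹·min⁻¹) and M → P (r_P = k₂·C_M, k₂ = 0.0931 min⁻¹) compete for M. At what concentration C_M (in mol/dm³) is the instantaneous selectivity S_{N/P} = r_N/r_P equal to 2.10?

0.0549 mol/dm³

S_{N/P} = (k₁/k₂)·C_M ⇒ C_M = S·k₂/k₁.
= 2.10×0.0931/3.56 = 0.0549 mol/dm³.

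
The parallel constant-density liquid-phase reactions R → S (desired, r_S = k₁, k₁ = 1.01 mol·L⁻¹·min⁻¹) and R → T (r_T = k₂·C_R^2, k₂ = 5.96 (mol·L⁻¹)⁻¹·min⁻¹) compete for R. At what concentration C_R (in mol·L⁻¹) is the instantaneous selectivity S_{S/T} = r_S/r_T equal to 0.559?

S_{S/T} = (k₁/k₂)·C_R^-2 ⇒ C_R = (S·k₂/k₁)^(-0.5).
= (0.559×5.96/1.01)^(-0.5) = (3.299)^(-0.5) = 0.551 mol·L⁻¹.

0.551 mol·L⁻¹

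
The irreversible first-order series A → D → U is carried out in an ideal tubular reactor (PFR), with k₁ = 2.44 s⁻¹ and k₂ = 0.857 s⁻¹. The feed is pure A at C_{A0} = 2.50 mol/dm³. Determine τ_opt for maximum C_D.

0.661 s

Setting dC_D/dτ = 0 gives τ_opt = ln(k₂/k₁)/(k₂−k₁).
= ln(0.857/2.44)/(0.857−2.44) = ln(0.3512)/-1.583 = -1.046/-1.583 = 0.661 s.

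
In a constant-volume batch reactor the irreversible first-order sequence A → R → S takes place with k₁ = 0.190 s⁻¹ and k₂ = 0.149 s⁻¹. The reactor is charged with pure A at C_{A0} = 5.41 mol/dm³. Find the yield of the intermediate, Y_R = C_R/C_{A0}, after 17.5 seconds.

Solving the coupled first-order balances gives C_R(t) = [k₁/(k₂−k₁)]·C_{A0}·(e^(−k₁t) − e^(−k₂t)).
e^(−k₁t) = e^(−0.190×17.5) = e^(−3.325) = 0.03597; e^(−k₂t) = e^(−2.607) = 0.07372.
C_R = 0.190×5.41/(0.149−0.190) × (0.03597−0.07372) = (-25.07)×(-0.03775) = 0.9463 mol/dm³.
Y_R = C_R/C_{A0} = 0.9463/5.41 = 0.175.

0.175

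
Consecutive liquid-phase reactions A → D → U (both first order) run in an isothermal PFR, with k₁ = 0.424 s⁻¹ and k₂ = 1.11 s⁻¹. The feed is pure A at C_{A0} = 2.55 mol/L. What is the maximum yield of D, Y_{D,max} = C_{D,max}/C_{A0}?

For a first-order series the maximum intermediate yield is C_{D,max}/C_{A0} = (k₁/k₂)^[k₂/(k₂−k₁)].
= (0.424/1.11)^(1.11/(1.11−0.424)) = (0.3820)^(1.618) = 0.2107.

0.211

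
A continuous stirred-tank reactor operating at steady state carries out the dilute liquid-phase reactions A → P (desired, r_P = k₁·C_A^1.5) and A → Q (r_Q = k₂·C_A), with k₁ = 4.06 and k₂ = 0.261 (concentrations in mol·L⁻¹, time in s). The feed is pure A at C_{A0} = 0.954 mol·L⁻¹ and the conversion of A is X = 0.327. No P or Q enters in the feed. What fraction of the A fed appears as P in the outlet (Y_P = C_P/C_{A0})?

0.303

Exit C_A = C_{A0}(1−X) = 0.954×0.673 = 0.6420 mol·L⁻¹.
In a CSTR the entire volume is at exit conditions, so r_P = 4.06×0.6420^1.5 = 2.089 and r_Q = 0.261×0.6420 = 0.1676.
Fraction of consumed A going to P: r_P/(r_P+r_Q) = 0.9257.
C_P = 0.9257·C_{A0}·X = 0.9257×0.954×0.327 = 0.289 mol·L⁻¹; Y_P = C_P/C_{A0} = 0.303.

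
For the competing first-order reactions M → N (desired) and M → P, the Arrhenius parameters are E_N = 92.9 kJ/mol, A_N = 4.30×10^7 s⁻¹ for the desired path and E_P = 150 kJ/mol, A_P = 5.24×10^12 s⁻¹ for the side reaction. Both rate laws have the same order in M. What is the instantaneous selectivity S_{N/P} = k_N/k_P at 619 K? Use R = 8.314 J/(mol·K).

k_N/k_P = (A_N/A_P)·exp[−(E_N−E_P)/(RT)] = (A_N/A_P)·exp[(E_P−E_N)/(RT)].
(E_P−E_N)/(RT) = (150−92.9)×10³/(8.314×619) = 57100/5146 = 11.10.
k_N/k_P = (4.30×10^7/5.24×10^12)·exp(11.10) = 8.206×10^-6 × 65855 = 0.540.

0.540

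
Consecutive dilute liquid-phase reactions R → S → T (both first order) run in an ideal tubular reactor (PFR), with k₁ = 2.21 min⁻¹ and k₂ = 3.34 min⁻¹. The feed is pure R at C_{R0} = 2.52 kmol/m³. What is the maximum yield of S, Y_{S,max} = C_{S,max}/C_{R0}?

0.295

Evaluating C_S at τ_opt = ln(k₂/k₁)/(k₂−k₁) gives C_{S,max}/C_{R0} = (k₁/k₂)^[k₂/(k₂−k₁)].
= (2.21/3.34)^(3.34/(3.34−2.21)) = (0.6617)^(2.956) = 0.2950.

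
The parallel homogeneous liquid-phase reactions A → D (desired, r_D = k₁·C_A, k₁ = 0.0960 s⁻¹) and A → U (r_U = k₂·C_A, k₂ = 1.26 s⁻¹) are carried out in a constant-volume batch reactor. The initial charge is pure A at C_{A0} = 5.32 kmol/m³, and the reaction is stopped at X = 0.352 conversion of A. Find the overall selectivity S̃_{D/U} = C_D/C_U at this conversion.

0.0762

C_A = C_{A0}(1−X) = 3.447 kmol/m³.
Both paths are first order in A, so the instantaneous fraction to D is constant: dC_D/d(−C_A) = k₁/(k₁+k₂) = 0.07080.
C_D = 0.07080·(C_{A0}−C_A) = 0.07080×1.873 = 0.133 kmol/m³.
C_U = (C_{A0}−C_A)−C_D = 1.740 kmol/m³; S̃_{D/U} = 0.1326/1.740 = 0.0762.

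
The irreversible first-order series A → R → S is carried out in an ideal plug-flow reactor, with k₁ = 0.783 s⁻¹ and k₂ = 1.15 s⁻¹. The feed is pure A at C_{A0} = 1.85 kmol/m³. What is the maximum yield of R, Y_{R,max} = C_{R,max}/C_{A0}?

0.300

Evaluating C_R at τ_opt = ln(k₂/k₁)/(k₂−k₁) gives C_{R,max}/C_{A0} = (k₁/k₂)^[k₂/(k₂−k₁)].
= (0.783/1.15)^(1.15/(1.15−0.783)) = (0.6809)^(3.134) = 0.2998.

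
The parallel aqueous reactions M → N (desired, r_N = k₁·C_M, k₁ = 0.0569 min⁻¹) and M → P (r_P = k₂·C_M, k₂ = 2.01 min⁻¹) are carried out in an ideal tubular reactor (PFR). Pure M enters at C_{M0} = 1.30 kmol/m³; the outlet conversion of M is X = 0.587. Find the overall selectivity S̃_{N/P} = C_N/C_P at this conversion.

0.0283

C_M = C_{M0}(1−X) = 0.5369 kmol/m³.
Both paths are first order in M, so the instantaneous fraction to N is constant: dC_N/d(−C_M) = k₁/(k₁+k₂) = 0.02753.
C_N = 0.02753·(C_{M0}−C_M) = 0.02753×0.7631 = 0.0210 kmol/m³.
C_P = (C_{M0}−C_M)−C_N = 0.7421 kmol/m³; S̃_{N/P} = 0.02101/0.7421 = 0.0283.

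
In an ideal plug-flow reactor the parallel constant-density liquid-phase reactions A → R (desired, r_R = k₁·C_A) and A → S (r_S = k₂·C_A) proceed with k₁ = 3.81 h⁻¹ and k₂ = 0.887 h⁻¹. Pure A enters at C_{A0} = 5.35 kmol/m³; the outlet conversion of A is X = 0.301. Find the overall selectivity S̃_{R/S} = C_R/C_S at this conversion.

C_A = C_{A0}(1−X) = 3.740 kmol/m³.
Both paths are first order in A, so the instantaneous fraction to R is constant: dC_R/d(−C_A) = k₁/(k₁+k₂) = 0.8112.
C_R = 0.8112·(C_{A0}−C_A) = 0.8112×1.610 = 1.31 kmol/m³.
C_S = (C_{A0}−C_A)−C_R = 0.3041 kmol/m³; S̃_{R/S} = 1.306/0.3041 = 4.30.

4.30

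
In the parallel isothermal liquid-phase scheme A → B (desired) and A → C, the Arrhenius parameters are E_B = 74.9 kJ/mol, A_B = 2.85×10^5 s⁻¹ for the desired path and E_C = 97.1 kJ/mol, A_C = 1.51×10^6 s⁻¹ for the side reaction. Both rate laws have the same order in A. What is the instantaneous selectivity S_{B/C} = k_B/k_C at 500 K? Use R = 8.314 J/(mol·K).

39.4

Since both paths have the same order in A, the concentration cancels and S_{B/C} = k_B/k_C = (A_B/A_C)·exp[(E_C−E_B)/(RT)].
(E_C−E_B)/(RT) = (97.1−74.9)×10³/(8.314×500) = 22200/4157 = 5.340.
k_B/k_C = (2.85×10^5/1.51×10^6)·exp(5.340) = 0.1887 × 208.6 = 39.4.
Since E_B < E_C, lowering the temperature improves selectivity toward B.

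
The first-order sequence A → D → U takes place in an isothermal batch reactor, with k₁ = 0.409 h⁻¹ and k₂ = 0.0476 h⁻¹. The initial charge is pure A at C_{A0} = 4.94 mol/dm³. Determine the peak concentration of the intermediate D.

3.72 mol/dm³

Evaluating C_D at t_opt = ln(k₂/k₁)/(k₂−k₁) gives C_{D,max}/C_{A0} = (k₁/k₂)^[k₂/(k₂−k₁)].
= (0.409/0.0476)^(0.0476/(0.0476−0.409)) = (8.592)^(-0.1317) = 0.7533.
C_{D,max} = 0.7533×4.94 = 3.72 mol/dm³.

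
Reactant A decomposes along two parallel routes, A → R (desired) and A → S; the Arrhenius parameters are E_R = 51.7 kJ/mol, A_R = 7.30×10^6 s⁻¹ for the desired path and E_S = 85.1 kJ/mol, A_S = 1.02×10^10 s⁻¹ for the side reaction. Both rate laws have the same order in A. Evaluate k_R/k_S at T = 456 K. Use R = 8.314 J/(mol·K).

4.80

Since both paths have the same order in A, the concentration cancels and S_{R/S} = k_R/k_S = (A_R/A_S)·exp[(E_S−E_R)/(RT)].
(E_S−E_R)/(RT) = (85.1−51.7)×10³/(8.314×456) = 33400/3791 = 8.810.
k_R/k_S = (7.30×10^6/1.02×10^10)·exp(8.810) = 7.157×10^-4 × 6700 = 4.80.
Since E_R < E_S, lowering the temperature improves selectivity toward R.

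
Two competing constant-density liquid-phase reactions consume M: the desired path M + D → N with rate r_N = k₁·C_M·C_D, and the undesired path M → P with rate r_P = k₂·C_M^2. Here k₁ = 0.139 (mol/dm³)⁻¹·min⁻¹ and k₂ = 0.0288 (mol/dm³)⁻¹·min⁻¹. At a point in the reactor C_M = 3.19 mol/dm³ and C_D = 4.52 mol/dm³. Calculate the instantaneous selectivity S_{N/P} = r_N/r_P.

6.84

S_{N/P} = r_N/r_P = (k₁·C_M·C_D)/(k₂·C_M^2) = (k₁/k₂)·C_M⁻¹·C_D.
= (0.139×3.190×4.520) / (0.0288×3.190^2) = 2.004/0.2931 = 6.84.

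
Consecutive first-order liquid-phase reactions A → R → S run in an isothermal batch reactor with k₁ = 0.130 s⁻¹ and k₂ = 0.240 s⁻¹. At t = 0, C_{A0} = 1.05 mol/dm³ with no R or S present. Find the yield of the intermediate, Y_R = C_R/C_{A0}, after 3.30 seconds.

0.234

For first-order series with pure A initially, C_R(t) = k₁C_{A0}/(k₂−k₁)·(e^(−k₁t) − e^(−k₂t)).
e^(−k₁t) = e^(−0.130×3.30) = e^(−0.4290) = 0.6512; e^(−k₂t) = e^(−0.7920) = 0.4529.
C_R = 0.130×1.05/(0.240−0.130) × (0.6512−0.4529) = 1.241×0.1982 = 0.2460 mol/dm³.
Y_R = C_R/C_{A0} = 0.2460/1.05 = 0.234.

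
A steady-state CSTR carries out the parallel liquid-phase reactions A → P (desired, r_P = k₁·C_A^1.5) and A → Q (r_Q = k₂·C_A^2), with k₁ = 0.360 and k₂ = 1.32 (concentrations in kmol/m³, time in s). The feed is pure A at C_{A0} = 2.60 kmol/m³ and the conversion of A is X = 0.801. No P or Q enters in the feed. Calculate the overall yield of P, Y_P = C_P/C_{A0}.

0.220

Exit C_A = C_{A0}(1−X) = 2.60×0.199 = 0.5174 kmol/m³.
In a CSTR the entire volume is at exit conditions, so r_P = 0.360×0.5174^1.5 = 0.1340 and r_Q = 1.32×0.5174^2 = 0.3534.
Fraction of consumed A going to P: r_P/(r_P+r_Q) = 0.2749.
C_P = 0.2749·C_{A0}·X = 0.2749×2.60×0.801 = 0.573 kmol/m³; Y_P = C_P/C_{A0} = 0.220.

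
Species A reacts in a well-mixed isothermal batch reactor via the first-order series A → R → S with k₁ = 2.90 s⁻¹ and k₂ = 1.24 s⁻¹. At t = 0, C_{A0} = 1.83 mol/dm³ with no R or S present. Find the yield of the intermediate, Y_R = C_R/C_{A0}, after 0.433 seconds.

0.524

Solving the coupled first-order balances gives C_R(t) = [k₁/(k₂−k₁)]·C_{A0}·(e^(−k₁t) − e^(−k₂t)).
e^(−k₁t) = e^(−2.90×0.433) = e^(−1.256) = 0.2849; e^(−k₂t) = e^(−0.5369) = 0.5845.
C_R = 2.90×1.83/(1.24−2.90) × (0.2849−0.5845) = (-3.197)×(-0.2997) = 0.9580 mol/dm³.
Y_R = C_R/C_{A0} = 0.9580/1.83 = 0.524.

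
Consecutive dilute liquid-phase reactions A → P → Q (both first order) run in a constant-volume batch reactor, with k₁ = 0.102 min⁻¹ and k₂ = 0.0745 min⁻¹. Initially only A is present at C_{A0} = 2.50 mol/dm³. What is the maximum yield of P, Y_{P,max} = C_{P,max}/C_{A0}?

0.427

For a first-order series the maximum intermediate yield is C_{P,max}/C_{A0} = (k₁/k₂)^[k₂/(k₂−k₁)].
= (0.102/0.0745)^(0.0745/(0.0745−0.102)) = (1.369)^(-2.709) = 0.4269.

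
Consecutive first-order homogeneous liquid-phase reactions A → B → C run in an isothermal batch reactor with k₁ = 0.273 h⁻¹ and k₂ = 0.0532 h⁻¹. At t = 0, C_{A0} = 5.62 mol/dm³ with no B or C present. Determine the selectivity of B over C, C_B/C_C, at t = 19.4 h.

0.781

For first-order series with pure A initially, C_B(t) = k₁C_{A0}/(k₂−k₁)·(e^(−k₁t) − e^(−k₂t)).
e^(−k₁t) = e^(−0.273×19.4) = e^(−5.296) = 0.005011; e^(−k₂t) = e^(−1.032) = 0.3563.
C_B = 0.273×5.62/(0.0532−0.273) × (0.005011−0.3563) = (-6.980)×(-0.3513) = 2.452 mol/dm³.
C_A = C_{A0}e^(−k₁t) = 0.02816 mol/dm³, so C_C = C_{A0}−C_A−C_B = 3.140 mol/dm³; C_B/C_C = 0.781.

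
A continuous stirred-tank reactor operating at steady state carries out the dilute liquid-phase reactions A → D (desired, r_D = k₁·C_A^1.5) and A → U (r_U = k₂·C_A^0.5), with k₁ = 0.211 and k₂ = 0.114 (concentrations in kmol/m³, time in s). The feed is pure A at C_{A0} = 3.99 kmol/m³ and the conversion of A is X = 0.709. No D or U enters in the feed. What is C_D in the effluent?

Exit C_A = C_{A0}(1−X) = 3.99×0.291 = 1.161 kmol/m³.
Rates in a CSTR are evaluated at the outlet concentration: r_D = 0.211×1.161^1.5 = 0.2640, r_U = 0.114×1.161^0.5 = 0.1228.
Fraction of consumed A going to D: r_D/(r_D+r_U) = 0.6824.
C_D = 0.6824·C_{A0}·X = 0.6824×3.99×0.709 = 1.93 kmol/m³.

1.93 kmol/m³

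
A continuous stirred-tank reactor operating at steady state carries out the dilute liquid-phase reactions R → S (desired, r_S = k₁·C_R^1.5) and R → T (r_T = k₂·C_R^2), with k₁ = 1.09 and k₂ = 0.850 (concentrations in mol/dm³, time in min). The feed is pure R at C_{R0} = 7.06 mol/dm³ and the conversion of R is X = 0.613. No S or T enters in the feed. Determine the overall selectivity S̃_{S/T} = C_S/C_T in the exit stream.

0.776

Exit C_R = C_{R0}(1−X) = 7.06×0.387 = 2.732 mol/dm³.
In a CSTR the entire volume is at exit conditions, so r_S = 1.09×2.732^1.5 = 4.923 and r_T = 0.850×2.732^2 = 6.345.
Overall selectivity = C_S/C_T = r_Sτ/(r_Tτ) = r_S/r_T = 0.776.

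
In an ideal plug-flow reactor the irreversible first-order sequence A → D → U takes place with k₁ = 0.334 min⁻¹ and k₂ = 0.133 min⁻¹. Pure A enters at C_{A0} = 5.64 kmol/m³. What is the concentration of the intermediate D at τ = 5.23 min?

Solving the coupled first-order balances gives C_D(τ) = [k₁/(k₂−k₁)]·C_{A0}·(e^(−k₁τ) − e^(−k₂τ)).
e^(−k₁τ) = e^(−0.334×5.23) = e^(−1.747) = 0.1743; e^(−k₂τ) = e^(−0.6956) = 0.4988.
C_D = 0.334×5.64/(0.133−0.334) × (0.1743−0.4988) = (-9.372)×(-0.3245) = 3.041 kmol/m³.

3.04 kmol/m³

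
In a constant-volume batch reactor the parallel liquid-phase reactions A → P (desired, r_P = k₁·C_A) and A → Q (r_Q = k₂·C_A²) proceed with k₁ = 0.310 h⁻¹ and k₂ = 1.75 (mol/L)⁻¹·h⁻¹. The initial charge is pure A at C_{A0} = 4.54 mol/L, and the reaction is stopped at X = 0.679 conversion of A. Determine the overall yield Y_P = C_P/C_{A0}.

C_A = C_{A0}(1−X) = 1.457 mol/L.
Along a PFR/batch, dC_P/dC_A = −r_P/(r_P+r_Q) = −k₁/(k₁+k₂·C_A).
Integrating from C_{A0} to C_A: C_P = (0.310/1.75)·ln[(0.310+1.75·4.54)/(0.310+1.75·1.46)] = 0.1771·ln(8.255/2.860) = 0.1877 mol/L.
Y_P = C_P/C_{A0} = 0.1877/4.54 = 0.0414.

0.0414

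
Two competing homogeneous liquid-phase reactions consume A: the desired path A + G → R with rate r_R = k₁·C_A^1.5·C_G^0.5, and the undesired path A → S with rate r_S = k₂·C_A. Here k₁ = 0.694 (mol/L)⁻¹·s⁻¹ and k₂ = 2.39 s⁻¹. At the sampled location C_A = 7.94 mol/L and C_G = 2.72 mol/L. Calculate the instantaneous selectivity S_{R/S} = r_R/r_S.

S_{R/S} = r_R/r_S = (k₁·C_A^1.5·C_G^0.5)/(k₂·C_A) = (k₁/k₂)·C_A^0.5·C_G^0.5.
= (0.694×7.940^1.5×2.720^0.5) / (2.39×7.940) = 25.61/18.98 = 1.35.

1.35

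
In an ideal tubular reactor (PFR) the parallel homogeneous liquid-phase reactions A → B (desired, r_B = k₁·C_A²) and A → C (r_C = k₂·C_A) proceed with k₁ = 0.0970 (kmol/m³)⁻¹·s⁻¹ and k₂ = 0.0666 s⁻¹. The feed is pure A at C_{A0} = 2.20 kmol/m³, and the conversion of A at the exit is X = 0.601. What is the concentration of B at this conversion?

0.902 kmol/m³

C_A = C_{A0}(1−X) = 0.8778 kmol/m³.
Along a PFR/batch, dC_C/dC_A = −r_C/(r_B+r_C) = −k₂/(k₂+k₁·C_A).
Integrating from C_{A0} to C_A: C_C = (0.0666/0.0970)·ln[(0.0666+0.0970·2.20)/(0.0666+0.0970·0.878)] = 0.6866·ln(0.2800/0.1517) = 0.4206 kmol/m³.
Then C_B = (C_{A0}−C_A) − C_C = 1.322 − 0.4206 = 0.9016 kmol/m³.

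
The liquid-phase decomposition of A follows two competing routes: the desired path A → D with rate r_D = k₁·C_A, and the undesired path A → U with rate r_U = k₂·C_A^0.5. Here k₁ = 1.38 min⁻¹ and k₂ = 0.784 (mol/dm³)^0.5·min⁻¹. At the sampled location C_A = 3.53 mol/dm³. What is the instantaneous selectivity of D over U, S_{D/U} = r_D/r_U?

3.31

S_{D/U} = r_D/r_U = (k₁·C_A)/(k₂·C_A^0.5) = (k₁/k₂)·C_A^0.5.
= (1.38×3.530) / (0.784×3.530^0.5) = 4.871/1.473 = 3.31.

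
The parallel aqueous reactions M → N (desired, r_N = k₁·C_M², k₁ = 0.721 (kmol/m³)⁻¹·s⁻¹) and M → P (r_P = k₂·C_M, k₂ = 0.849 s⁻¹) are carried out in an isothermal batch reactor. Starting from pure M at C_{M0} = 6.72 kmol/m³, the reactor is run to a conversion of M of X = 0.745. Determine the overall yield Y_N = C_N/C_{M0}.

C_M = C_{M0}(1−X) = 1.714 kmol/m³.
Along a PFR/batch, dC_P/dC_M = −r_P/(r_N+r_P) = −k₂/(k₂+k₁·C_M).
Integrating from C_{M0} to C_M: C_P = (0.849/0.721)·ln[(0.849+0.721·6.72)/(0.849+0.721·1.71)] = 1.178·ln(5.694/2.085) = 1.183 kmol/m³.
Then C_N = (C_{M0}−C_M) − C_P = 5.006 − 1.183 = 3.823 kmol/m³.
Y_N = C_N/C_{M0} = 3.823/6.72 = 0.569.

0.569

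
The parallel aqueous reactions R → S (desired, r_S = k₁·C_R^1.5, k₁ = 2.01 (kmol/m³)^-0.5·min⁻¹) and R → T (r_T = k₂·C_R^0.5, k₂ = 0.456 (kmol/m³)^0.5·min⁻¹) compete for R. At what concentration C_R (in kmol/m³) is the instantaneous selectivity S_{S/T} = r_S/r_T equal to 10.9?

2.47 kmol/m³

S_{S/T} = (k₁/k₂)·C_R ⇒ C_R = S·k₂/k₁.
= 10.9×0.456/2.01 = 2.47 kmol/m³.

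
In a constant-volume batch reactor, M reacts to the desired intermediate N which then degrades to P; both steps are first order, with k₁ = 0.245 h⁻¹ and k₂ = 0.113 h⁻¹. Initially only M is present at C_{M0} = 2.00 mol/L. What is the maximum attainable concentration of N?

For a first-order series the maximum intermediate yield is C_{N,max}/C_{M0} = (k₁/k₂)^[k₂/(k₂−k₁)].
= (0.245/0.113)^(0.113/(0.113−0.245)) = (2.168)^(-0.8561) = 0.5156.
C_{N,max} = 0.5156×2.00 = 1.03 mol/L.

1.03 mol/L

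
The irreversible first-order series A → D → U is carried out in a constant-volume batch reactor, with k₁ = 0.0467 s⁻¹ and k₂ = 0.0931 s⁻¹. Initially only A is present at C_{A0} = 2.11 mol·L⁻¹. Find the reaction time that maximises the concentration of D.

14.9 s

The intermediate peaks when r₁ = r₂, i.e. k₁e^(−k₁t) = k₂e^(−k₂t), giving t_opt = ln(k₂/k₁)/(k₂−k₁).
= ln(0.0931/0.0467)/(0.0931−0.0467) = ln(1.994)/0.04640 = 0.6899/0.04640 = 14.9 s.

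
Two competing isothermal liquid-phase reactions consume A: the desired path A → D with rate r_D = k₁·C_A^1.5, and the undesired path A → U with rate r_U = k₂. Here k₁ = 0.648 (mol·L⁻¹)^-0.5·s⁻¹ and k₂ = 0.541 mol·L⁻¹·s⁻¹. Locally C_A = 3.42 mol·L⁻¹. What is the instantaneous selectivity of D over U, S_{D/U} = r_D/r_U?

S_{D/U} = r_D/r_U = (k₁·C_A^1.5)/(k₂) = (k₁/k₂)·C_A^1.5.
= (0.648×3.420^1.5) / (0.541) = 4.098/0.5410 = 7.58.
Since the desired path is higher order in A, keeping C_A high (PFR or concentrated feed) favours D.

7.58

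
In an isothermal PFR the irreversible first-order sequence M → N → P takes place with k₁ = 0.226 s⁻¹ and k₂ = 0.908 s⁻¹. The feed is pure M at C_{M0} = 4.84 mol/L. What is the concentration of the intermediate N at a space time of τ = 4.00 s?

For first-order series with pure M initially, C_N(τ) = k₁C_{M0}/(k₂−k₁)·(e^(−k₁τ) − e^(−k₂τ)).
e^(−k₁τ) = e^(−0.226×4.00) = e^(−0.9040) = 0.4049; e^(−k₂τ) = e^(−3.632) = 0.02646.
C_N = 0.226×4.84/(0.908−0.226) × (0.4049−0.02646) = 1.604×0.3785 = 0.6070 mol/L.

0.607 mol/L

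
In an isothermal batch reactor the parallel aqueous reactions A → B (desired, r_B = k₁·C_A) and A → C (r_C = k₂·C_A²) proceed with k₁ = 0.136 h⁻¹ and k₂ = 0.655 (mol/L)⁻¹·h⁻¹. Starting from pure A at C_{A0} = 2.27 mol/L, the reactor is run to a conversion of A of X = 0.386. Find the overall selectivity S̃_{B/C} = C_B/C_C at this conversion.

0.115

C_A = C_{A0}(1−X) = 1.394 mol/L.
Along a PFR/batch, dC_B/dC_A = −r_B/(r_B+r_C) = −k₁/(k₁+k₂·C_A).
Integrating from C_{A0} to C_A: C_B = (0.136/0.655)·ln[(0.136+0.655·2.27)/(0.136+0.655·1.39)] = 0.2076·ln(1.623/1.049) = 0.09061 mol/L.
C_C = (C_{A0}−C_A)−C_B = 0.7856 mol/L; S̃_{B/C} = 0.09061/0.7856 = 0.115.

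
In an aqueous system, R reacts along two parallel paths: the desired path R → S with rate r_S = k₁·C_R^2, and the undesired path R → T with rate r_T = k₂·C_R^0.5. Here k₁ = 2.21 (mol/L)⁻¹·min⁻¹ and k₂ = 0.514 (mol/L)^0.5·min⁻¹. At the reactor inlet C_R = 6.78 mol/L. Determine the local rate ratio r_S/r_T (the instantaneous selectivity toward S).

S_{S/T} = r_S/r_T = (k₁·C_R^2)/(k₂·C_R^0.5) = (k₁/k₂)·C_R^1.5.
= (2.21×6.780^2) / (0.514×6.780^0.5) = 101.6/1.338 = 75.9.

75.9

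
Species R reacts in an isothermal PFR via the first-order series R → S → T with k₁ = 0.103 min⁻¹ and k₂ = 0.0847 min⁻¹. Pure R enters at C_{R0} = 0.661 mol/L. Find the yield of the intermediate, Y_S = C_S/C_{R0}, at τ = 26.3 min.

0.232

Solving the coupled first-order balances gives C_S(τ) = [k₁/(k₂−k₁)]·C_{R0}·(e^(−k₁τ) − e^(−k₂τ)).
e^(−k₁τ) = e^(−0.103×26.3) = e^(−2.709) = 0.06661; e^(−k₂τ) = e^(−2.228) = 0.1078.
C_S = 0.103×0.661/(0.0847−0.103) × (0.06661−0.1078) = (-3.720)×(-0.04118) = 0.1532 mol/L.
Y_S = C_S/C_{R0} = 0.1532/0.661 = 0.232.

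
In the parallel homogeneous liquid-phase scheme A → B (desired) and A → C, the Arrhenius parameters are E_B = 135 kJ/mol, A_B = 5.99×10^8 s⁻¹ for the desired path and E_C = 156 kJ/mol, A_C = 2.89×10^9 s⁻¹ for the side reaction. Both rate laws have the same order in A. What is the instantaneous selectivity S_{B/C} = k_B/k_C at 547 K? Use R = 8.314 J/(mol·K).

k_B/k_C = (A_B/A_C)·exp[−(E_B−E_C)/(RT)] = (A_B/A_C)·exp[(E_C−E_B)/(RT)].
(E_C−E_B)/(RT) = (156−135)×10³/(8.314×547) = 21000/4548 = 4.618.
k_B/k_C = (5.99×10^8/2.89×10^9)·exp(4.618) = 0.2073 × 101.3 = 21.0.

21.0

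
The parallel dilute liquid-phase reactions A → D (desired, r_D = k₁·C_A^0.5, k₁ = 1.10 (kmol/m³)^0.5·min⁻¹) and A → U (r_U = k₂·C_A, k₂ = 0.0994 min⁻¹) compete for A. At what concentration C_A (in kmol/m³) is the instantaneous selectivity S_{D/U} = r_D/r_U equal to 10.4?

S_{D/U} = (k₁/k₂)·C_A^-0.5 ⇒ C_A = (S·k₂/k₁)^(-2).
= (10.4×0.0994/1.10)^(-2) = (0.9398)^(-2) = 1.13 kmol/m³.

1.13 kmol/m³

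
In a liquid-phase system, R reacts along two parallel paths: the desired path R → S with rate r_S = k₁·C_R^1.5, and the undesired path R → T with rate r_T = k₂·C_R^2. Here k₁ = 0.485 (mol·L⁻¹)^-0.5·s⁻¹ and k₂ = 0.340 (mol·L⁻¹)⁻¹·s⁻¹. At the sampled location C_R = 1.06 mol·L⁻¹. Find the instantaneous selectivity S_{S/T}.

1.39

S_{S/T} = r_S/r_T = (k₁·C_R^1.5)/(k₂·C_R^2) = (k₁/k₂)·C_R^-0.5.
= (0.485×1.060^1.5) / (0.340×1.060^2) = 0.5293/0.3820 = 1.39.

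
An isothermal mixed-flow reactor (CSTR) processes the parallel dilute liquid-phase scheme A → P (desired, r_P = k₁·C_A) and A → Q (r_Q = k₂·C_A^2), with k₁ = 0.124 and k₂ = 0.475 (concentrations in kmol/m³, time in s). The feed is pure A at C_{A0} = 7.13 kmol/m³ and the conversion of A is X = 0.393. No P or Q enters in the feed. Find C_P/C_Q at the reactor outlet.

0.0603

Exit C_A = C_{A0}(1−X) = 7.13×0.607 = 4.328 kmol/m³.
Rates in a CSTR are evaluated at the outlet concentration: r_P = 0.124×4.328 = 0.5367, r_Q = 0.475×4.328^2 = 8.897.
Overall selectivity = C_P/C_Q = r_Pτ/(r_Qτ) = r_P/r_Q = 0.0603.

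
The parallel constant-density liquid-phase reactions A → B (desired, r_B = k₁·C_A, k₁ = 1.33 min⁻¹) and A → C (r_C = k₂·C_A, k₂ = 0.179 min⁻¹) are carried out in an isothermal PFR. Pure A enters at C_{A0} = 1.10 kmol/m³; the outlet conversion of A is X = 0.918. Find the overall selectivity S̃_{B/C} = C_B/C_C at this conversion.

7.43

C_A = C_{A0}(1−X) = 0.09020 kmol/m³.
Both paths are first order in A, so the instantaneous fraction to B is constant: dC_B/d(−C_A) = k₁/(k₁+k₂) = 0.8814.
C_B = 0.8814·(C_{A0}−C_A) = 0.8814×1.010 = 0.890 kmol/m³.
C_C = (C_{A0}−C_A)−C_B = 0.1198 kmol/m³; S̃_{B/C} = 0.8900/0.1198 = 7.43.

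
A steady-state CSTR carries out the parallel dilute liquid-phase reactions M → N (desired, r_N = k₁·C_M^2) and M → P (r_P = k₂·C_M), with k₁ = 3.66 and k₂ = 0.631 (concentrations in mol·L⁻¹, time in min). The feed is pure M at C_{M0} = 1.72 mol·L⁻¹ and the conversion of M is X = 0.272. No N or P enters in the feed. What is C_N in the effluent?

0.411 mol·L⁻¹

Exit C_M = C_{M0}(1−X) = 1.72×0.728 = 1.252 mol·L⁻¹.
In a CSTR the entire volume is at exit conditions, so r_N = 3.66×1.252^2 = 5.739 and r_P = 0.631×1.252 = 0.7901.
Fraction of consumed M going to N: r_N/(r_N+r_P) = 0.8790.
C_N = 0.8790·C_{M0}·X = 0.8790×1.72×0.272 = 0.411 mol·L⁻¹.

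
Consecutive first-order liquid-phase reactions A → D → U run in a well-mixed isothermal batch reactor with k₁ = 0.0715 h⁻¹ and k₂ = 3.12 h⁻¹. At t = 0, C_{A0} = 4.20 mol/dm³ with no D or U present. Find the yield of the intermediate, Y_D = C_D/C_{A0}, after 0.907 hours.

Solving the coupled first-order balances gives C_D(t) = [k₁/(k₂−k₁)]·C_{A0}·(e^(−k₁t) − e^(−k₂t)).
e^(−k₁t) = e^(−0.0715×0.907) = e^(−0.06485) = 0.9372; e^(−k₂t) = e^(−2.830) = 0.05902.
C_D = 0.0715×4.20/(3.12−0.0715) × (0.9372−0.05902) = 0.09851×0.8782 = 0.08651 mol/dm³.
Y_D = C_D/C_{A0} = 0.08651/4.20 = 0.0206.

0.0206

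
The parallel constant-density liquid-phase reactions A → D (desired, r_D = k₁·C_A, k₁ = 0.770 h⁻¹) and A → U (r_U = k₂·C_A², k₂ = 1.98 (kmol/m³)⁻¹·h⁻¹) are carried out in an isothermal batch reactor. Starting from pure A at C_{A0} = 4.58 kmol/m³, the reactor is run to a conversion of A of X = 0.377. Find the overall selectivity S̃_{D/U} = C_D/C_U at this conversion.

0.106

C_A = C_{A0}(1−X) = 2.853 kmol/m³.
Along a PFR/batch, dC_D/dC_A = −r_D/(r_D+r_U) = −k₁/(k₁+k₂·C_A).
Integrating from C_{A0} to C_A: C_D = (0.770/1.98)·ln[(0.770+1.98·4.58)/(0.770+1.98·2.85)] = 0.3889·ln(9.838/6.420) = 0.1660 kmol/m³.
C_U = (C_{A0}−C_A)−C_D = 1.561 kmol/m³; S̃_{D/U} = 0.1660/1.561 = 0.106.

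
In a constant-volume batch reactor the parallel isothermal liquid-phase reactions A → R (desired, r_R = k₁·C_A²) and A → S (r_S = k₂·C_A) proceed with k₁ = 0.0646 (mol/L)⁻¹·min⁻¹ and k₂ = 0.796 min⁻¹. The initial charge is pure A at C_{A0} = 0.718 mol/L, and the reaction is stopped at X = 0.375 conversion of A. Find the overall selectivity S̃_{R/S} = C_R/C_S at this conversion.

0.0473

C_A = C_{A0}(1−X) = 0.4487 mol/L.
Along a PFR/batch, dC_S/dC_A = −r_S/(r_R+r_S) = −k₂/(k₂+k₁·C_A).
Integrating from C_{A0} to C_A: C_S = (0.796/0.0646)·ln[(0.796+0.0646·0.718)/(0.796+0.0646·0.449)] = 12.32·ln(0.8424/0.8250) = 0.2571 mol/L.
Then C_R = (C_{A0}−C_A) − C_S = 0.2692 − 0.2571 = 0.01216 mol/L.
S̃_{R/S} = C_R/C_S = 0.01216/0.2571 = 0.0473.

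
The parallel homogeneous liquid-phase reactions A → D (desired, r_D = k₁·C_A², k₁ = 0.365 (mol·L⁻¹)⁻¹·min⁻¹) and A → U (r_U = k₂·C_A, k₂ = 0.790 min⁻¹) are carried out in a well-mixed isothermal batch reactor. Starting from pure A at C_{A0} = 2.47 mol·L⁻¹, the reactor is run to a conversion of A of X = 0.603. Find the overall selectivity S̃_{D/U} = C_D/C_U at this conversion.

0.775

C_A = C_{A0}(1−X) = 0.9806 mol·L⁻¹.
Along a PFR/batch, dC_U/dC_A = −r_U/(r_D+r_U) = −k₂/(k₂+k₁·C_A).
Integrating from C_{A0} to C_A: C_U = (0.790/0.365)·ln[(0.790+0.365·2.47)/(0.790+0.365·0.981)] = 2.164·ln(1.692/1.148) = 0.8391 mol·L⁻¹.
Then C_D = (C_{A0}−C_A) − C_U = 1.489 − 0.8391 = 0.6503 mol·L⁻¹.
S̃_{D/U} = C_D/C_U = 0.6503/0.8391 = 0.775.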